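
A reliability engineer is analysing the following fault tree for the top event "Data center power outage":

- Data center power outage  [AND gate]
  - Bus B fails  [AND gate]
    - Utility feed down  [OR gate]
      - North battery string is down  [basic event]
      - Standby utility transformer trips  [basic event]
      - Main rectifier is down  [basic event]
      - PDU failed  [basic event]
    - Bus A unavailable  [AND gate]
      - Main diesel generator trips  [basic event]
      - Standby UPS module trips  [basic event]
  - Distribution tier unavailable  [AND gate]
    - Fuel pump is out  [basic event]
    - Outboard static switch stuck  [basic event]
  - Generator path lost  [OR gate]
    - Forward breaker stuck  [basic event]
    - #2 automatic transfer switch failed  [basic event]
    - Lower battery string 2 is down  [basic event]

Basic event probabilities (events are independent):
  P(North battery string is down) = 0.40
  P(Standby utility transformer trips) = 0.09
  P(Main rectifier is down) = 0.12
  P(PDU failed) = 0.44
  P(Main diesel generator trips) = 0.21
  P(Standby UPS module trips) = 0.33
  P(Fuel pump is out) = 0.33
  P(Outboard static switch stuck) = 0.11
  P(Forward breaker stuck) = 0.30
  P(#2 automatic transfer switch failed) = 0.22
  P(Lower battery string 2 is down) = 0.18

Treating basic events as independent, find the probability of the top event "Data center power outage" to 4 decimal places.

0.0010

P(Utility feed down) [OR] = 1 − (1−0.40) × (1−0.09) × (1−0.12) × (1−0.44) = 0.730931
P(Bus A unavailable) [AND] = 0.21 × 0.33 = 0.069300
P(Bus B fails) [AND] = 0.730931 × 0.069300 = 0.050654
P(Distribution tier unavailable) [AND] = 0.33 × 0.11 = 0.036300
P(Generator path lost) [OR] = 1 − (1−0.30) × (1−0.22) × (1−0.18) = 0.552280
P(Data center power outage) [AND] = 0.050654 × 0.036300 × 0.552280 = 0.001015
Rounded to 4 decimal places: P(Data center power outage) ≈ 0.0010.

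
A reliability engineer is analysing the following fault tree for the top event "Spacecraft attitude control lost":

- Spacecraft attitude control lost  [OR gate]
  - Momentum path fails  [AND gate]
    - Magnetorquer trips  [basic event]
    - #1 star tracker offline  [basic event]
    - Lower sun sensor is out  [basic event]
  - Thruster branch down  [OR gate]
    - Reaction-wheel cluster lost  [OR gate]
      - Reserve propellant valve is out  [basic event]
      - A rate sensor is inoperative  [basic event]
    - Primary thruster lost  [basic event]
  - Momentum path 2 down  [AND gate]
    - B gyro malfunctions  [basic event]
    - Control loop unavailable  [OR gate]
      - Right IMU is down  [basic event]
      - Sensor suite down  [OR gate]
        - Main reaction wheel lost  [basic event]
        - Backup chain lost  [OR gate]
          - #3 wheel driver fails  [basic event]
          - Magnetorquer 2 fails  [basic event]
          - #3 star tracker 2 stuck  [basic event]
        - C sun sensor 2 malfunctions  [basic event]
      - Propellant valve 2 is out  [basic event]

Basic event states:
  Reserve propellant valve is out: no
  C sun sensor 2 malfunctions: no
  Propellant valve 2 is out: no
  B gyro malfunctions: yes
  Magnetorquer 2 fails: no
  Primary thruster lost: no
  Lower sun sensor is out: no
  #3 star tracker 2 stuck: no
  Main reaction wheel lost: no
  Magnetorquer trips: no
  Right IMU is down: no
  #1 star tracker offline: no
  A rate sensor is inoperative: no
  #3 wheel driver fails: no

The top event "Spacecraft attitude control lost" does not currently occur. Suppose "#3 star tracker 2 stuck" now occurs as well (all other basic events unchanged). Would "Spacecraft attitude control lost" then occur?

Yes

Counterfactual: set "#3 star tracker 2 stuck" to occurred.
Momentum path fails [AND]: Magnetorquer trips=not, #1 star tracker offline=not, Lower sun sensor is out=not → not all inputs occur → does not occur.
Reaction-wheel cluster lost [OR]: Reserve propellant valve is out=not, A rate sensor is inoperative=not → no input occurs → does not occur.
Thruster branch down [OR]: Reaction-wheel cluster lost=not, Primary thruster lost=not → no input occurs → does not occur.
Backup chain lost [OR]: #3 wheel driver fails=not, Magnetorquer 2 fails=not, #3 star tracker 2 stuck=occurs → at least one input occurs → occurs.
Sensor suite down [OR]: Main reaction wheel lost=not, Backup chain lost=occurs, C sun sensor 2 malfunctions=not → at least one input occurs → occurs.
Control loop unavailable [OR]: Right IMU is down=not, Sensor suite down=occurs, Propellant valve 2 is out=not → at least one input occurs → occurs.
Momentum path 2 down [AND]: B gyro malfunctions=occurs, Control loop unavailable=occurs → all inputs occur → occurs.
Spacecraft attitude control lost [OR]: Momentum path fails=not, Thruster branch down=not, Momentum path 2 down=occurs → at least one input occurs → occurs.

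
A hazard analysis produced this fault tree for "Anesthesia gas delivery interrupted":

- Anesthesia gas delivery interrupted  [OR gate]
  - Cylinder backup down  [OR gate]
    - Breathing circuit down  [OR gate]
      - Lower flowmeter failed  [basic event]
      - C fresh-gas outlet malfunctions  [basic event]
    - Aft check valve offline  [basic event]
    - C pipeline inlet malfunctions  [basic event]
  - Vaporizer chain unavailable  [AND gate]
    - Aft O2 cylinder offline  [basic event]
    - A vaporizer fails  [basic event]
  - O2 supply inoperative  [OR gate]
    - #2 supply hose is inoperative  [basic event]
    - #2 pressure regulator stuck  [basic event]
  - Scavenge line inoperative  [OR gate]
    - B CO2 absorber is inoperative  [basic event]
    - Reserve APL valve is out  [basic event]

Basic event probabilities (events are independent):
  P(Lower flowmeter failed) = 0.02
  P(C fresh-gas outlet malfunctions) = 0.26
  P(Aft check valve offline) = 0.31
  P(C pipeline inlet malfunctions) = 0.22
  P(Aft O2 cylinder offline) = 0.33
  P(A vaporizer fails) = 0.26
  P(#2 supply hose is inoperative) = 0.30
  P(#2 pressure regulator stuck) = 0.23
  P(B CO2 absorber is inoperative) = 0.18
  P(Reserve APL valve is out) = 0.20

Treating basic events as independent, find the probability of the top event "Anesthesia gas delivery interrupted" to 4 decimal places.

0.8738

P(Breathing circuit down) [OR] = 1 − (1−0.02) × (1−0.26) = 0.274800
P(Cylinder backup down) [OR] = 1 − (1−0.274800) × (1−0.31) × (1−0.22) = 0.609697
P(Vaporizer chain unavailable) [AND] = 0.33 × 0.26 = 0.085800
P(O2 supply inoperative) [OR] = 1 − (1−0.30) × (1−0.23) = 0.461000
P(Scavenge line inoperative) [OR] = 1 − (1−0.18) × (1−0.20) = 0.344000
P(Anesthesia gas delivery interrupted) [OR] = 1 − (1−0.609697) × (1−0.085800) × (1−0.461000) × (1−0.344000) = 0.873836
Rounded to 4 decimal places: P(Anesthesia gas delivery interrupted) ≈ 0.8738.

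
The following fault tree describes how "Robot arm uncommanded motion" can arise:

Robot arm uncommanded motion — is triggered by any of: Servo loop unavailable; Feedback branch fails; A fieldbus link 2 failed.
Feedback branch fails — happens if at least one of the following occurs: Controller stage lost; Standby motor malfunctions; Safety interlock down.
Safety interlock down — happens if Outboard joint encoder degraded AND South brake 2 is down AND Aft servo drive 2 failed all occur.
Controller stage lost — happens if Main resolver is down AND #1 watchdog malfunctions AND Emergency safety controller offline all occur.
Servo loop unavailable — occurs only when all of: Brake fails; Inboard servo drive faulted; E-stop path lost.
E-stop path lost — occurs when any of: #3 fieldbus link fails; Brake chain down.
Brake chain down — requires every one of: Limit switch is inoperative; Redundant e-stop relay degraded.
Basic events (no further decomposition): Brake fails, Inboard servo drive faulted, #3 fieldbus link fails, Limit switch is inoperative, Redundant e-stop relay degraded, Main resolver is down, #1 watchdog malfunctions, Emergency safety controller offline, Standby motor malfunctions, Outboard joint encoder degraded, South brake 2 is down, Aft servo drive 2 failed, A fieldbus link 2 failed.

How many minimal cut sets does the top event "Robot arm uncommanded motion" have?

Brake chain down [AND]: one cut set from each child combined → 1 × 1 = 1 cut set(s).
E-stop path lost [OR]: union of children's cut sets → 2 cut set(s).
Servo loop unavailable [AND]: one cut set from each child combined → 1 × 1 × 2 = 2 cut set(s).
Controller stage lost [AND]: one cut set from each child combined → 1 × 1 × 1 = 1 cut set(s).
Safety interlock down [AND]: one cut set from each child combined → 1 × 1 × 1 = 1 cut set(s).
Feedback branch fails [OR]: union of children's cut sets → 3 cut set(s).
Robot arm uncommanded motion [OR]: union of children's cut sets → 6 cut set(s).
Minimal cut sets: {#3 fieldbus link fails, Brake fails, Inboard servo drive faulted}; {Brake fails, Inboard servo drive faulted, Limit switch is inoperative, Redundant e-stop relay degraded}; {#1 watchdog malfunctions, Emergency safety controller offline, Main resolver is down}; {Standby motor malfunctions}; {Aft servo drive 2 failed, Outboard joint encoder degraded, South brake 2 is down}; {A fieldbus link 2 failed}.

6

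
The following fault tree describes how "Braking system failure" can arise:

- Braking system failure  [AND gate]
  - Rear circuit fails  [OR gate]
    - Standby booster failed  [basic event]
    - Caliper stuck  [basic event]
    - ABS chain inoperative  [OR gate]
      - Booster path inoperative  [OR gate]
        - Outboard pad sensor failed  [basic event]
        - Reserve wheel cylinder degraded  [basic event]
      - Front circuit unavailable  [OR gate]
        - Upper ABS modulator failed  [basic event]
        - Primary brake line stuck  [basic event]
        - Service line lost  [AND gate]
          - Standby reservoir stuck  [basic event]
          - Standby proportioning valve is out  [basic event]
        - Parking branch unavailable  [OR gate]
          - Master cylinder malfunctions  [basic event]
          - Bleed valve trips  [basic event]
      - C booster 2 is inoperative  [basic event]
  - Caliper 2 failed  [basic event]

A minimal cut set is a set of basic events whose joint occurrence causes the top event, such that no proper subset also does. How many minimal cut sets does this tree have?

10

Booster path inoperative [OR]: union of children's cut sets → 2 cut set(s).
Service line lost [AND]: one cut set from each child combined → 1 × 1 = 1 cut set(s).
Parking branch unavailable [OR]: union of children's cut sets → 2 cut set(s).
Front circuit unavailable [OR]: union of children's cut sets → 5 cut set(s).
ABS chain inoperative [OR]: union of children's cut sets → 8 cut set(s).
Rear circuit fails [OR]: union of children's cut sets → 10 cut set(s).
Braking system failure [AND]: one cut set from each child combined → 10 × 1 = 10 cut set(s).
Minimal cut sets: {Caliper 2 failed, Standby booster failed}; {Caliper 2 failed, Caliper stuck}; {Caliper 2 failed, Outboard pad sensor failed}; {Caliper 2 failed, Reserve wheel cylinder degraded}; {Caliper 2 failed, Upper ABS modulator failed}; {Caliper 2 failed, Primary brake line stuck}; {Caliper 2 failed, Standby proportioning valve is out, Standby reservoir stuck}; {Caliper 2 failed, Master cylinder malfunctions}; {Bleed valve trips, Caliper 2 failed}; {C booster 2 is inoperative, Caliper 2 failed}.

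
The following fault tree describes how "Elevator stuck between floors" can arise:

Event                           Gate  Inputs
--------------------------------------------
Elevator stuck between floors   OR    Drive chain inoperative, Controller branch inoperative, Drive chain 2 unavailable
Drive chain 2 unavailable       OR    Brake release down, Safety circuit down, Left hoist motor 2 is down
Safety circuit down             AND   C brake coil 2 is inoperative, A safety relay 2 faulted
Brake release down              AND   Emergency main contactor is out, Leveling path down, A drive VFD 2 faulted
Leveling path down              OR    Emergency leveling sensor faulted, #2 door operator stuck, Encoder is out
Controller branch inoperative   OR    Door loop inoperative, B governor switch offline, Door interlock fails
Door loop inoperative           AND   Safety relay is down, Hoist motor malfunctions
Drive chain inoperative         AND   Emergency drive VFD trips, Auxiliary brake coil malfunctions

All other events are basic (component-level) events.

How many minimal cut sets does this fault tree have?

Drive chain inoperative [AND]: one cut set from each child combined → 1 × 1 = 1 cut set(s).
Door loop inoperative [AND]: one cut set from each child combined → 1 × 1 = 1 cut set(s).
Controller branch inoperative [OR]: union of children's cut sets → 3 cut set(s).
Leveling path down [OR]: union of children's cut sets → 3 cut set(s).
Brake release down [AND]: one cut set from each child combined → 1 × 3 × 1 = 3 cut set(s).
Safety circuit down [AND]: one cut set from each child combined → 1 × 1 = 1 cut set(s).
Drive chain 2 unavailable [OR]: union of children's cut sets → 5 cut set(s).
Elevator stuck between floors [OR]: union of children's cut sets → 9 cut set(s).
Minimal cut sets: {Auxiliary brake coil malfunctions, Emergency drive VFD trips}; {Hoist motor malfunctions, Safety relay is down}; {B governor switch offline}; {Door interlock fails}; {A drive VFD 2 faulted, Emergency leveling sensor faulted, Emergency main contactor is out}; {#2 door operator stuck, A drive VFD 2 faulted, Emergency main contactor is out}; {A drive VFD 2 faulted, Emergency main contactor is out, Encoder is out}; {A safety relay 2 faulted, C brake coil 2 is inoperative}; {Left hoist motor 2 is down}.

9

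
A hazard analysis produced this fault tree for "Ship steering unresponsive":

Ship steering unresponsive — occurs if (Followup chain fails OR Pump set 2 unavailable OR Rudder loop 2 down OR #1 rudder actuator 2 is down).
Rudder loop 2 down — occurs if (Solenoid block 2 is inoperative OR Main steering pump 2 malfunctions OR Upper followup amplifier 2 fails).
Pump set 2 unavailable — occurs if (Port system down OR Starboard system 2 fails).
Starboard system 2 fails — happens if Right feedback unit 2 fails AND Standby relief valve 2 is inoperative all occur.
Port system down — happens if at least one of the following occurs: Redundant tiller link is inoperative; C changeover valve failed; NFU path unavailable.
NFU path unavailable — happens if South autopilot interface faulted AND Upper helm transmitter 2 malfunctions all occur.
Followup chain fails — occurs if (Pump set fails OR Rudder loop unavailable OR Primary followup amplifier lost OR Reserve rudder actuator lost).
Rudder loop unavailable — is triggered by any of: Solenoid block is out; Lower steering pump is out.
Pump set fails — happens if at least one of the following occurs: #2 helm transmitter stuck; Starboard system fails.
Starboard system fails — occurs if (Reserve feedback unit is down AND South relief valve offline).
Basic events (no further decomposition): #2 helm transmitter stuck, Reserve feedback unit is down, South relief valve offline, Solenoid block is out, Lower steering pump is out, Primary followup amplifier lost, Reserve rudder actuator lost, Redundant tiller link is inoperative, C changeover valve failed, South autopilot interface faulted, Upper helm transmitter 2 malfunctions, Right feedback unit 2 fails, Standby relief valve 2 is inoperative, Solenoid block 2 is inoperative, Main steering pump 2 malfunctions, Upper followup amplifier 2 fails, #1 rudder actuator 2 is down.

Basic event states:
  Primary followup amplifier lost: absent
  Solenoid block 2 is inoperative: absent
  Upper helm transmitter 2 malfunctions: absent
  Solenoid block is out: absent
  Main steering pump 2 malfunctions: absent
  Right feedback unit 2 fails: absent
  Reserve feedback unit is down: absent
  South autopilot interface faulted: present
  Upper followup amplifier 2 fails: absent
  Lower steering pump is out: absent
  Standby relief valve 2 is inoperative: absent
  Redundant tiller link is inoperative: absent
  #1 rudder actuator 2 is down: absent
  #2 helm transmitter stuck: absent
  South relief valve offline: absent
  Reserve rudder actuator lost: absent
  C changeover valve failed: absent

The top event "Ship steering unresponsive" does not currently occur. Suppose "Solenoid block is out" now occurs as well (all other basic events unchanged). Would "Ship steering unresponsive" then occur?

Counterfactual: set "Solenoid block is out" to occurred.
Starboard system fails [AND]: Reserve feedback unit is down=not, South relief valve offline=not → not all inputs occur → does not occur.
Pump set fails [OR]: #2 helm transmitter stuck=not, Starboard system fails=not → no input occurs → does not occur.
Rudder loop unavailable [OR]: Solenoid block is out=occurs, Lower steering pump is out=not → at least one input occurs → occurs.
Followup chain fails [OR]: Pump set fails=not, Rudder loop unavailable=occurs, Primary followup amplifier lost=not, Reserve rudder actuator lost=not → at least one input occurs → occurs.
NFU path unavailable [AND]: South autopilot interface faulted=occurs, Upper helm transmitter 2 malfunctions=not → not all inputs occur → does not occur.
Port system down [OR]: Redundant tiller link is inoperative=not, C changeover valve failed=not, NFU path unavailable=not → no input occurs → does not occur.
Starboard system 2 fails [AND]: Right feedback unit 2 fails=not, Standby relief valve 2 is inoperative=not → not all inputs occur → does not occur.
Pump set 2 unavailable [OR]: Port system down=not, Starboard system 2 fails=not → no input occurs → does not occur.
Rudder loop 2 down [OR]: Solenoid block 2 is inoperative=not, Main steering pump 2 malfunctions=not, Upper followup amplifier 2 fails=not → no input occurs → does not occur.
Ship steering unresponsive [OR]: Followup chain fails=occurs, Pump set 2 unavailable=not, Rudder loop 2 down=not, #1 rudder actuator 2 is down=not → at least one input occurs → occurs.

Yes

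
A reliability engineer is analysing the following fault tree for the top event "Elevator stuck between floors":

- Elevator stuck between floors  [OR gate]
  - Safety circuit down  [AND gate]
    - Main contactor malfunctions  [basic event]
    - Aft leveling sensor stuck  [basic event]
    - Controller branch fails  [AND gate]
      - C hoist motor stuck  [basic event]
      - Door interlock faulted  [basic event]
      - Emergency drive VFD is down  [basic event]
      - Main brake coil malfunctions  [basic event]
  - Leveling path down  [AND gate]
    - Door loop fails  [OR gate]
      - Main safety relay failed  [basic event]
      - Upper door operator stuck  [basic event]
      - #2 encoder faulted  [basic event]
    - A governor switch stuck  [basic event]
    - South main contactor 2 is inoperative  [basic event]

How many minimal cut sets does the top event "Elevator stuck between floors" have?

4

Controller branch fails [AND]: one cut set from each child combined → 1 × 1 × 1 × 1 = 1 cut set(s).
Safety circuit down [AND]: one cut set from each child combined → 1 × 1 × 1 = 1 cut set(s).
Door loop fails [OR]: union of children's cut sets → 3 cut set(s).
Leveling path down [AND]: one cut set from each child combined → 3 × 1 × 1 = 3 cut set(s).
Elevator stuck between floors [OR]: union of children's cut sets → 4 cut set(s).
Minimal cut sets: {Aft leveling sensor stuck, C hoist motor stuck, Door interlock faulted, Emergency drive VFD is down, Main brake coil malfunctions, Main contactor malfunctions}; {A governor switch stuck, Main safety relay failed, South main contactor 2 is inoperative}; {A governor switch stuck, South main contactor 2 is inoperative, Upper door operator stuck}; {#2 encoder faulted, A governor switch stuck, South main contactor 2 is inoperative}.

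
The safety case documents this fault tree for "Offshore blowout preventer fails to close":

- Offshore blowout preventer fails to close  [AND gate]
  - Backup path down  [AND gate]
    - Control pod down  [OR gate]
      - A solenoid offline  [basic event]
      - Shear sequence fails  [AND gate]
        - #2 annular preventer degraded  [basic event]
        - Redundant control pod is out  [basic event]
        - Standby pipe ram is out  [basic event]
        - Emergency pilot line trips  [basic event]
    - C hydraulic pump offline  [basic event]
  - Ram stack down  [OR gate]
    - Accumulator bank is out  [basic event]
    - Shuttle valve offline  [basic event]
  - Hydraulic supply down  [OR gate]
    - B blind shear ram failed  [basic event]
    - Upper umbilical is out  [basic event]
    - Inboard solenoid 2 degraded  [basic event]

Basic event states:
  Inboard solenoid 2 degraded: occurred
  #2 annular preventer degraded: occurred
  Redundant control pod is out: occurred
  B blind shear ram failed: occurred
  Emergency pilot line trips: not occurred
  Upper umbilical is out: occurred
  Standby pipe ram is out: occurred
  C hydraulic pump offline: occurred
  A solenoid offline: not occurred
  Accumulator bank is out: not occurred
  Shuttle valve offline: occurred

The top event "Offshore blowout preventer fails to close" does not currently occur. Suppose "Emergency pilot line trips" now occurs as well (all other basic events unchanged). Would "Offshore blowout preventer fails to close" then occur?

Counterfactual: set "Emergency pilot line trips" to occurred.
Shear sequence fails [AND]: #2 annular preventer degraded=occurs, Redundant control pod is out=occurs, Standby pipe ram is out=occurs, Emergency pilot line trips=occurs → all inputs occur → occurs.
Control pod down [OR]: A solenoid offline=not, Shear sequence fails=occurs → at least one input occurs → occurs.
Backup path down [AND]: Control pod down=occurs, C hydraulic pump offline=occurs → all inputs occur → occurs.
Ram stack down [OR]: Accumulator bank is out=not, Shuttle valve offline=occurs → at least one input occurs → occurs.
Hydraulic supply down [OR]: B blind shear ram failed=occurs, Upper umbilical is out=occurs, Inboard solenoid 2 degraded=occurs → at least one input occurs → occurs.
Offshore blowout preventer fails to close [AND]: Backup path down=occurs, Ram stack down=occurs, Hydraulic supply down=occurs → all inputs occur → occurs.

Yes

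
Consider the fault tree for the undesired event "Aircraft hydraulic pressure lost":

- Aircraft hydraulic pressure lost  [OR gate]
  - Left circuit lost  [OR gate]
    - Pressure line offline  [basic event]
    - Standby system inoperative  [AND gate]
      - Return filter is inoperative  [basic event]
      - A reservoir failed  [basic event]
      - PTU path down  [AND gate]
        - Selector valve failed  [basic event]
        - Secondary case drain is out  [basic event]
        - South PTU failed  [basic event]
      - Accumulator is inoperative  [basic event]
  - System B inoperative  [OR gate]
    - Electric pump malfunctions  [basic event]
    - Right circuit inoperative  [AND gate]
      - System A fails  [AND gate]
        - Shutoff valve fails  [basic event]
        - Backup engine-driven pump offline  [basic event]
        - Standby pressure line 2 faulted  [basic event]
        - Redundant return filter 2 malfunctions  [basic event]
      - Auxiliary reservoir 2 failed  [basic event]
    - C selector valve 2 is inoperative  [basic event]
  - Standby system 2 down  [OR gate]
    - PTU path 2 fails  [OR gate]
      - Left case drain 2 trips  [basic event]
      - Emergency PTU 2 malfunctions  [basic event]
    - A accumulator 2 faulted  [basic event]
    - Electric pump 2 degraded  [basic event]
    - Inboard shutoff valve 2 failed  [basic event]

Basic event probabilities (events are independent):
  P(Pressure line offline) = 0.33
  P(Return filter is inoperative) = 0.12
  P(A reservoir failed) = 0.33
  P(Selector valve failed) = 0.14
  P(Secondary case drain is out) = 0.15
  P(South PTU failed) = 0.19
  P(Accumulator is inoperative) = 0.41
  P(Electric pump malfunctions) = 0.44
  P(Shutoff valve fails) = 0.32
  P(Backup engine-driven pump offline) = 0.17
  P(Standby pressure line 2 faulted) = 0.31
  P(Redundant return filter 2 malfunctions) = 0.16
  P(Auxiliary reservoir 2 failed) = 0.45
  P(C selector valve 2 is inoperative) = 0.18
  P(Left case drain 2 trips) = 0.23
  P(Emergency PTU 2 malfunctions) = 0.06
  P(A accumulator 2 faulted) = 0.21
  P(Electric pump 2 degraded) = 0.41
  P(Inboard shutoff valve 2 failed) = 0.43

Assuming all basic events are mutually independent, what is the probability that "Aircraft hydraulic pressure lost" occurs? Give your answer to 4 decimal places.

0.9409

P(PTU path down) [AND] = 0.14 × 0.15 × 0.19 = 0.003990
P(Standby system inoperative) [AND] = 0.12 × 0.33 × 0.003990 × 0.41 = 0.000065
P(Left circuit lost) [OR] = 1 − (1−0.33) × (1−0.000065) = 0.330044
P(System A fails) [AND] = 0.32 × 0.17 × 0.31 × 0.16 = 0.002698
P(Right circuit inoperative) [AND] = 0.002698 × 0.45 = 0.001214
P(System B inoperative) [OR] = 1 − (1−0.44) × (1−0.001214) × (1−0.18) = 0.541357
P(PTU path 2 fails) [OR] = 1 − (1−0.23) × (1−0.06) = 0.276200
P(Standby system 2 down) [OR] = 1 − (1−0.276200) × (1−0.21) × (1−0.41) × (1−0.43) = 0.807703
P(Aircraft hydraulic pressure lost) [OR] = 1 − (1−0.330044) × (1−0.541357) × (1−0.807703) = 0.940913
Rounded to 4 decimal places: P(Aircraft hydraulic pressure lost) ≈ 0.9409.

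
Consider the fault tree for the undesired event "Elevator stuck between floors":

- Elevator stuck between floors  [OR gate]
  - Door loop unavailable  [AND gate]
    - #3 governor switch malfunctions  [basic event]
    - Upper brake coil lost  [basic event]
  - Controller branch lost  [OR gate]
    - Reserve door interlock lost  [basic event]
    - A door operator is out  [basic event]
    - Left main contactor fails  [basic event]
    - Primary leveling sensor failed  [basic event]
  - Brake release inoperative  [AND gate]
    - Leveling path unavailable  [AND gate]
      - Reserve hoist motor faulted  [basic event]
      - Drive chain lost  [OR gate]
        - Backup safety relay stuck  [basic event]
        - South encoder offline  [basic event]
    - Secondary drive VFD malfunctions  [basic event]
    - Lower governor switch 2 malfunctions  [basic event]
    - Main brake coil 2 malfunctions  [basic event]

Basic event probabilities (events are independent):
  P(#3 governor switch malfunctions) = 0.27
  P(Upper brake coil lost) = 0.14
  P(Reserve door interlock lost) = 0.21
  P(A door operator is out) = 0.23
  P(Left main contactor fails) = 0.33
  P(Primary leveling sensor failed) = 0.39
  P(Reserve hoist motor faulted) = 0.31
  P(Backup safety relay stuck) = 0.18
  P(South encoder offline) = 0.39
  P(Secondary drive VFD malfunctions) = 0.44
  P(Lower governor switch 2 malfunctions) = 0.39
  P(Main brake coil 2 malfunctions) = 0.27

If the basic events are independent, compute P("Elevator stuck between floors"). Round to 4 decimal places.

P(Door loop unavailable) [AND] = 0.27 × 0.14 = 0.037800
P(Controller branch lost) [OR] = 1 − (1−0.21) × (1−0.23) × (1−0.33) × (1−0.39) = 0.751388
P(Drive chain lost) [OR] = 1 − (1−0.18) × (1−0.39) = 0.499800
P(Leveling path unavailable) [AND] = 0.31 × 0.499800 = 0.154938
P(Brake release inoperative) [AND] = 0.154938 × 0.44 × 0.39 × 0.27 = 0.007179
P(Elevator stuck between floors) [OR] = 1 − (1−0.037800) × (1−0.751388) × (1−0.007179) = 0.762503
Rounded to 4 decimal places: P(Elevator stuck between floors) ≈ 0.7625.

0.7625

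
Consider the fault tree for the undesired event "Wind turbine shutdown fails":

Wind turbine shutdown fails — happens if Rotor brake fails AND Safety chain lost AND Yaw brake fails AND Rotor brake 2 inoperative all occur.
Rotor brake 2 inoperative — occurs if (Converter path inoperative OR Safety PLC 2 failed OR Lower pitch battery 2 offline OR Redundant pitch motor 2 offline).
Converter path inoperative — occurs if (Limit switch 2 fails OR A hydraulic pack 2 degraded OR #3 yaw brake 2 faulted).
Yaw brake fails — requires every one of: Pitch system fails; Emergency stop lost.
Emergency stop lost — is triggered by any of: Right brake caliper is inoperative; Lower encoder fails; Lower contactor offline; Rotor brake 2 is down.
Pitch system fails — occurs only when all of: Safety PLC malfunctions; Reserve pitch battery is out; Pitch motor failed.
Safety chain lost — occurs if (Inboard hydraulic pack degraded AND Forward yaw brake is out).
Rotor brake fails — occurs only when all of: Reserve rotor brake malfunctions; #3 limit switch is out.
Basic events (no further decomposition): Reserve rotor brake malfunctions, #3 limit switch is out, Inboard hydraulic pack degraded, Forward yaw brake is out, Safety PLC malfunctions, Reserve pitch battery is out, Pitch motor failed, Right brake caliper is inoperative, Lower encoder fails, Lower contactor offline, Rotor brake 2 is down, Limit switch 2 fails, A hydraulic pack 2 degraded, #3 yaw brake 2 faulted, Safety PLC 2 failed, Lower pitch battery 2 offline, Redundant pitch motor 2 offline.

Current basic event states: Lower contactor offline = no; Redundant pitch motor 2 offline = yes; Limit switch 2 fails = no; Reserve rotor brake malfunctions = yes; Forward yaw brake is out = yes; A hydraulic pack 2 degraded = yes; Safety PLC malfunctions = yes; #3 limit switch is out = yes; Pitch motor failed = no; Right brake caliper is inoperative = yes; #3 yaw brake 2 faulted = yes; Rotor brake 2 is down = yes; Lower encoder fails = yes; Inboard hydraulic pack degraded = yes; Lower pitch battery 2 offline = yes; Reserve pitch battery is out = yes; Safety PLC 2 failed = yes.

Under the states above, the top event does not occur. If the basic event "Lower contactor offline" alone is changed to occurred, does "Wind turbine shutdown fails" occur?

Counterfactual: set "Lower contactor offline" to occurred.
Rotor brake fails [AND]: Reserve rotor brake malfunctions=occurs, #3 limit switch is out=occurs → all inputs occur → occurs.
Safety chain lost [AND]: Inboard hydraulic pack degraded=occurs, Forward yaw brake is out=occurs → all inputs occur → occurs.
Pitch system fails [AND]: Safety PLC malfunctions=occurs, Reserve pitch battery is out=occurs, Pitch motor failed=not → not all inputs occur → does not occur.
Emergency stop lost [OR]: Right brake caliper is inoperative=occurs, Lower encoder fails=occurs, Lower contactor offline=occurs, Rotor brake 2 is down=occurs → at least one input occurs → occurs.
Yaw brake fails [AND]: Pitch system fails=not, Emergency stop lost=occurs → not all inputs occur → does not occur.
Converter path inoperative [OR]: Limit switch 2 fails=not, A hydraulic pack 2 degraded=occurs, #3 yaw brake 2 faulted=occurs → at least one input occurs → occurs.
Rotor brake 2 inoperative [OR]: Converter path inoperative=occurs, Safety PLC 2 failed=occurs, Lower pitch battery 2 offline=occurs, Redundant pitch motor 2 offline=occurs → at least one input occurs → occurs.
Wind turbine shutdown fails [AND]: Rotor brake fails=occurs, Safety chain lost=occurs, Yaw brake fails=not, Rotor brake 2 inoperative=occurs → not all inputs occur → does not occur.

No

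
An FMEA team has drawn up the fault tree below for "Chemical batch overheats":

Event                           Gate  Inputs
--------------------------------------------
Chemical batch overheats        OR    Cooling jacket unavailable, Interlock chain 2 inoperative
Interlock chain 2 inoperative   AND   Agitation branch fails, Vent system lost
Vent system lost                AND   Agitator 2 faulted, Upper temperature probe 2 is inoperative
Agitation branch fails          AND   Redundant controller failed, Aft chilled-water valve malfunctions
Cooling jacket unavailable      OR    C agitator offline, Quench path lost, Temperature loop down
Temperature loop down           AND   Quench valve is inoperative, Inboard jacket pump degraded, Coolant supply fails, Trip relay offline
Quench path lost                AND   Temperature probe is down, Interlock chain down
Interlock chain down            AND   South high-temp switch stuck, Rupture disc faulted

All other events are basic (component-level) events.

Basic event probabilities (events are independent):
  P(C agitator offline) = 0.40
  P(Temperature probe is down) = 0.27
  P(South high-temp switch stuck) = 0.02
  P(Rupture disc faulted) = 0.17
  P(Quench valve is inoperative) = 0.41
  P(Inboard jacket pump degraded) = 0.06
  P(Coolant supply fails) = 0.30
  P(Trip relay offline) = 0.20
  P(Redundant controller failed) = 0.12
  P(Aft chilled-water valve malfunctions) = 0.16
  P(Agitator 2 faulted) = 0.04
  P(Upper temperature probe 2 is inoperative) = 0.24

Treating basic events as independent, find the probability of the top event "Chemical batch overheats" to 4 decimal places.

0.4015

P(Interlock chain down) [AND] = 0.02 × 0.17 = 0.003400
P(Quench path lost) [AND] = 0.27 × 0.003400 = 0.000918
P(Temperature loop down) [AND] = 0.41 × 0.06 × 0.30 × 0.20 = 0.001476
P(Cooling jacket unavailable) [OR] = 1 − (1−0.40) × (1−0.000918) × (1−0.001476) = 0.401436
P(Agitation branch fails) [AND] = 0.12 × 0.16 = 0.019200
P(Vent system lost) [AND] = 0.04 × 0.24 = 0.009600
P(Interlock chain 2 inoperative) [AND] = 0.019200 × 0.009600 = 0.000184
P(Chemical batch overheats) [OR] = 1 − (1−0.401436) × (1−0.000184) = 0.401546
Rounded to 4 decimal places: P(Chemical batch overheats) ≈ 0.4015.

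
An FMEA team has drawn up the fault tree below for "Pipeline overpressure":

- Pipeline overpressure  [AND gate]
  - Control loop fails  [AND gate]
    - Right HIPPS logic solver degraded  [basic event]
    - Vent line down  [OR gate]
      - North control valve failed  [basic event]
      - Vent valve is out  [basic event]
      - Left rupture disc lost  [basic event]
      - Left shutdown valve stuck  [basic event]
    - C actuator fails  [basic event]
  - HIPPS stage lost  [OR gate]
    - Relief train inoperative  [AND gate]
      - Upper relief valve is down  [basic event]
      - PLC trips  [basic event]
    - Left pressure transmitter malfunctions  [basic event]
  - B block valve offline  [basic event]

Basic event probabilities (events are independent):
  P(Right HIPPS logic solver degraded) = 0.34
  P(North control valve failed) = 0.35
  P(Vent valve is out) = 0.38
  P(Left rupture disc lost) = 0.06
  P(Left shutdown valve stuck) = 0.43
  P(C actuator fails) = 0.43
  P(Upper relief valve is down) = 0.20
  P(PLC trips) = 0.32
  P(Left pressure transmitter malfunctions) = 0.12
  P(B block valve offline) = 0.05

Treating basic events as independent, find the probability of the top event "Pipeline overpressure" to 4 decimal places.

0.0010

P(Vent line down) [OR] = 1 − (1−0.35) × (1−0.38) × (1−0.06) × (1−0.43) = 0.784073
P(Control loop fails) [AND] = 0.34 × 0.784073 × 0.43 = 0.114631
P(Relief train inoperative) [AND] = 0.20 × 0.32 = 0.064000
P(HIPPS stage lost) [OR] = 1 − (1−0.064000) × (1−0.12) = 0.176320
P(Pipeline overpressure) [AND] = 0.114631 × 0.176320 × 0.05 = 0.001011
Rounded to 4 decimal places: P(Pipeline overpressure) ≈ 0.0010.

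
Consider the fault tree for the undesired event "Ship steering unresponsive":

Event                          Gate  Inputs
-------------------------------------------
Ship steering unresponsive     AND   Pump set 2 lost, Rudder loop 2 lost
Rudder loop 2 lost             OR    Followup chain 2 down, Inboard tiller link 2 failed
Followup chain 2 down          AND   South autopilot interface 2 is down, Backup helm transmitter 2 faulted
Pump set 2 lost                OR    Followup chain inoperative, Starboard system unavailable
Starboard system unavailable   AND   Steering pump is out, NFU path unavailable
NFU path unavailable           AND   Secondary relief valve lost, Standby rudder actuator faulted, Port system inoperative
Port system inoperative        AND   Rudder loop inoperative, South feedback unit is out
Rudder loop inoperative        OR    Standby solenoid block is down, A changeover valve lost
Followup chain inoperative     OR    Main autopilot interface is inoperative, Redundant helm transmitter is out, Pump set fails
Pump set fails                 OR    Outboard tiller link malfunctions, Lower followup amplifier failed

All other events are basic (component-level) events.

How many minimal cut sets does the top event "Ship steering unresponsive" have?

Pump set fails [OR]: union of children's cut sets → 2 cut set(s).
Followup chain inoperative [OR]: union of children's cut sets → 4 cut set(s).
Rudder loop inoperative [OR]: union of children's cut sets → 2 cut set(s).
Port system inoperative [AND]: one cut set from each child combined → 2 × 1 = 2 cut set(s).
NFU path unavailable [AND]: one cut set from each child combined → 1 × 1 × 2 = 2 cut set(s).
Starboard system unavailable [AND]: one cut set from each child combined → 1 × 2 = 2 cut set(s).
Pump set 2 lost [OR]: union of children's cut sets → 6 cut set(s).
Followup chain 2 down [AND]: one cut set from each child combined → 1 × 1 = 1 cut set(s).
Rudder loop 2 lost [OR]: union of children's cut sets → 2 cut set(s).
Ship steering unresponsive [AND]: one cut set from each child combined → 6 × 2 = 12 cut set(s).

12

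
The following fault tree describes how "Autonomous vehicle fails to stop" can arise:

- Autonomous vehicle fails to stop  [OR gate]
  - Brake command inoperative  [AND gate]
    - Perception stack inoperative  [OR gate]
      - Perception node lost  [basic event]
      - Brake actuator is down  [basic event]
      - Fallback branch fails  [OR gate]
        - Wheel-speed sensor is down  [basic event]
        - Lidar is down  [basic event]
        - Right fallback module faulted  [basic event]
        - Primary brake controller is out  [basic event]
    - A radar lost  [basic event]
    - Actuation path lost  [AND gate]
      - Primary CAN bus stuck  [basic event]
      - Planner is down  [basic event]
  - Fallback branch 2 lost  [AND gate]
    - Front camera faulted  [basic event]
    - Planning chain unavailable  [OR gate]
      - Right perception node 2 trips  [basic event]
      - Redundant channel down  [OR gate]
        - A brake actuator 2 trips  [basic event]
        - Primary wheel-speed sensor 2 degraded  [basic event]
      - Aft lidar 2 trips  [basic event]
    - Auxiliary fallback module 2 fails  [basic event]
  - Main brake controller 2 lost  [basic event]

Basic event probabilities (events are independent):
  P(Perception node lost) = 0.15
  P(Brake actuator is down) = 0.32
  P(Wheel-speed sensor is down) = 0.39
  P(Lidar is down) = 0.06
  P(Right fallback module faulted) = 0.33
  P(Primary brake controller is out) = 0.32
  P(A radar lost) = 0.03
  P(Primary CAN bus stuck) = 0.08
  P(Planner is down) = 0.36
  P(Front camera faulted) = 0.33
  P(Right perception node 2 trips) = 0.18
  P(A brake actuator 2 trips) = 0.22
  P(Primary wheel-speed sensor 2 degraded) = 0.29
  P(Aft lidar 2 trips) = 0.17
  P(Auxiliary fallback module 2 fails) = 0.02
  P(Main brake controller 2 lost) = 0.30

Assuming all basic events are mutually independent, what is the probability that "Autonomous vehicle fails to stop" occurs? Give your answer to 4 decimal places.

P(Fallback branch fails) [OR] = 1 − (1−0.39) × (1−0.06) × (1−0.33) × (1−0.32) = 0.738759
P(Perception stack inoperative) [OR] = 1 − (1−0.15) × (1−0.32) × (1−0.738759) = 0.849003
P(Actuation path lost) [AND] = 0.08 × 0.36 = 0.028800
P(Brake command inoperative) [AND] = 0.849003 × 0.03 × 0.028800 = 0.000734
P(Redundant channel down) [OR] = 1 − (1−0.22) × (1−0.29) = 0.446200
P(Planning chain unavailable) [OR] = 1 − (1−0.18) × (1−0.446200) × (1−0.17) = 0.623084
P(Fallback branch 2 lost) [AND] = 0.33 × 0.623084 × 0.02 = 0.004112
P(Autonomous vehicle fails to stop) [OR] = 1 − (1−0.000734) × (1−0.004112) × (1−0.30) = 0.303390
Rounded to 4 decimal places: P(Autonomous vehicle fails to stop) ≈ 0.3034.

0.3034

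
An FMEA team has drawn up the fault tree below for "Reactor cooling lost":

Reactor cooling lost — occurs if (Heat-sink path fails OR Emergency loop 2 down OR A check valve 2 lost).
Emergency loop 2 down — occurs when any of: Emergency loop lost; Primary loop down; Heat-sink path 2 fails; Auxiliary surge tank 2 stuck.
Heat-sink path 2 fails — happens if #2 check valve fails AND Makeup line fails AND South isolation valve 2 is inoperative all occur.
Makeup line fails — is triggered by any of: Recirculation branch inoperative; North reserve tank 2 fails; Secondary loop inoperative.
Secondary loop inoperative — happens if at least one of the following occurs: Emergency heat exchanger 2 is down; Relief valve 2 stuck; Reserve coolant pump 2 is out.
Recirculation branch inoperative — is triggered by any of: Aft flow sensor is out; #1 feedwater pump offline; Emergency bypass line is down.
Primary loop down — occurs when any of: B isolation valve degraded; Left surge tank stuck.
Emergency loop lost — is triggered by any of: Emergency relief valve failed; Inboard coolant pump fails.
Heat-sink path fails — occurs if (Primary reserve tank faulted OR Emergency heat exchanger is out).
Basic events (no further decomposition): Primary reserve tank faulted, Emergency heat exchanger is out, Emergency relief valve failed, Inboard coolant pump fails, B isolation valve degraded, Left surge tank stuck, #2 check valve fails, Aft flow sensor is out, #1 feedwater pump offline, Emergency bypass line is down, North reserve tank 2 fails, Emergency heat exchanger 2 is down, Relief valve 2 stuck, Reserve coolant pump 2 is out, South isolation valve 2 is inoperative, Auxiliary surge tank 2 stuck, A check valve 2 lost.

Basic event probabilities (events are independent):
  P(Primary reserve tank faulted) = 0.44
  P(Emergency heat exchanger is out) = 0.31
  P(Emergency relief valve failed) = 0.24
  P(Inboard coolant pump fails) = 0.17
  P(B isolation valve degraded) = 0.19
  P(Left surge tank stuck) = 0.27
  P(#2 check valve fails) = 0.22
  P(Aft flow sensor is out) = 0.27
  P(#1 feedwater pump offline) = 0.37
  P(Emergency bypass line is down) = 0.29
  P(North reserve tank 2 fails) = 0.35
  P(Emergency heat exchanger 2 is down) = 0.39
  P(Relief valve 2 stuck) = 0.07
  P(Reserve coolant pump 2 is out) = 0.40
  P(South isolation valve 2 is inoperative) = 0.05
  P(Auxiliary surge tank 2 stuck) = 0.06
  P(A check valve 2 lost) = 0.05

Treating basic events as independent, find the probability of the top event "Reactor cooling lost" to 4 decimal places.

P(Heat-sink path fails) [OR] = 1 − (1−0.44) × (1−0.31) = 0.613600
P(Emergency loop lost) [OR] = 1 − (1−0.24) × (1−0.17) = 0.369200
P(Primary loop down) [OR] = 1 − (1−0.19) × (1−0.27) = 0.408700
P(Recirculation branch inoperative) [OR] = 1 − (1−0.27) × (1−0.37) × (1−0.29) = 0.673471
P(Secondary loop inoperative) [OR] = 1 − (1−0.39) × (1−0.07) × (1−0.40) = 0.659620
P(Makeup line fails) [OR] = 1 − (1−0.673471) × (1−0.35) × (1−0.659620) = 0.927756
P(Heat-sink path 2 fails) [AND] = 0.22 × 0.927756 × 0.05 = 0.010205
P(Emergency loop 2 down) [OR] = 1 − (1−0.369200) × (1−0.408700) × (1−0.010205) × (1−0.06) = 0.652965
P(Reactor cooling lost) [OR] = 1 − (1−0.613600) × (1−0.652965) × (1−0.05) = 0.872610
Rounded to 4 decimal places: P(Reactor cooling lost) ≈ 0.8726.

0.8726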